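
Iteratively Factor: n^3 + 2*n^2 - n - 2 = (n - 1)*(n^2 + 3*n + 2) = (n - 1)*(n + 2)*(n + 1)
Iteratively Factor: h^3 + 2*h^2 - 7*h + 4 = (h - 1)*(h^2 + 3*h - 4) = (h - 1)*(h + 4)*(h - 1)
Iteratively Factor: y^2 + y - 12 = (y - 3)*(y + 4)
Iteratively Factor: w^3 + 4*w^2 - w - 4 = (w + 1)*(w^2 + 3*w - 4) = (w - 1)*(w + 1)*(w + 4)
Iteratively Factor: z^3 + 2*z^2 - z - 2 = (z + 1)*(z^2 + z - 2) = (z - 1)*(z + 1)*(z + 2)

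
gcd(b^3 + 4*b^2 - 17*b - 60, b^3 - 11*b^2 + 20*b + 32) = b - 4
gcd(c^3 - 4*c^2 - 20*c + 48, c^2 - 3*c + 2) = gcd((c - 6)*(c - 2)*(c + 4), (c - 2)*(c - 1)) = c - 2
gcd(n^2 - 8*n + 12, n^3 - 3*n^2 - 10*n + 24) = n - 2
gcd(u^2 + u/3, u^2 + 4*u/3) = u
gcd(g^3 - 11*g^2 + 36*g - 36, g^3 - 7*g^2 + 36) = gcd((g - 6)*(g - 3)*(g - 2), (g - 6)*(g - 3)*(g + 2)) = g^2 - 9*g + 18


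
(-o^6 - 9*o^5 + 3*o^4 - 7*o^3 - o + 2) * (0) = 0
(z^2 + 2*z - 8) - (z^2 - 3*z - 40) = 5*z + 32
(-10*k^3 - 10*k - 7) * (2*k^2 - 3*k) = -20*k^5 + 30*k^4 - 20*k^3 + 16*k^2 + 21*k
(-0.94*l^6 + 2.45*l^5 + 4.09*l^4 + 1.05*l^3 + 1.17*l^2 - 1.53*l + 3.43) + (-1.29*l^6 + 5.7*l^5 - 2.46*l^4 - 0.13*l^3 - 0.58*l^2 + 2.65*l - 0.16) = -2.23*l^6 + 8.15*l^5 + 1.63*l^4 + 0.92*l^3 + 0.59*l^2 + 1.12*l + 3.27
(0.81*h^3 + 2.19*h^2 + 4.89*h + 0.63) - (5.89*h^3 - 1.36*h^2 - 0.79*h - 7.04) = -5.08*h^3 + 3.55*h^2 + 5.68*h + 7.67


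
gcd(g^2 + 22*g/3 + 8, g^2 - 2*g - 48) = g + 6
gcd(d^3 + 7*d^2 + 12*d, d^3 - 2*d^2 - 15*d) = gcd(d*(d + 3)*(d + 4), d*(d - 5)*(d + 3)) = d^2 + 3*d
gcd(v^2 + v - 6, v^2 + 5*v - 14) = v - 2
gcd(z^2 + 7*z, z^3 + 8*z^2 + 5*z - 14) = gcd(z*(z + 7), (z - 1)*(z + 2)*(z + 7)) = z + 7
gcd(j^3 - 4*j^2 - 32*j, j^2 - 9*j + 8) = j - 8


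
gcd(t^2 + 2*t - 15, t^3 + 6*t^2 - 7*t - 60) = t^2 + 2*t - 15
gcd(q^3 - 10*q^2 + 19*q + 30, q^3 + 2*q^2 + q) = q + 1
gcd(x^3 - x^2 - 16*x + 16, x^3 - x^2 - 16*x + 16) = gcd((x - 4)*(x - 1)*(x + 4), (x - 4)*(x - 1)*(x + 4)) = x^3 - x^2 - 16*x + 16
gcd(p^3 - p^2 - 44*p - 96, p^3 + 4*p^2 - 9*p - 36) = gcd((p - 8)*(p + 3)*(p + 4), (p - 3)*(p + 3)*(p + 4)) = p^2 + 7*p + 12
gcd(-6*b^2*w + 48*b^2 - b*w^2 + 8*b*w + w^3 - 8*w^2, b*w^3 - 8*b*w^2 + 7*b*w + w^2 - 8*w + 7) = 1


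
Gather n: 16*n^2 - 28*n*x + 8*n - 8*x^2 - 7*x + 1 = 16*n^2 + n*(8 - 28*x) - 8*x^2 - 7*x + 1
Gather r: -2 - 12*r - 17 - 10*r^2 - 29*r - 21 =-10*r^2 - 41*r - 40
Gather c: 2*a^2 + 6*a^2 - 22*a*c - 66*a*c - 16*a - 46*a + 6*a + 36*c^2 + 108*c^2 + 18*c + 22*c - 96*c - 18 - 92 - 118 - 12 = 8*a^2 - 56*a + 144*c^2 + c*(-88*a - 56) - 240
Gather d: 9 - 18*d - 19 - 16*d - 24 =-34*d - 34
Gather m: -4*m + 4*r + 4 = -4*m + 4*r + 4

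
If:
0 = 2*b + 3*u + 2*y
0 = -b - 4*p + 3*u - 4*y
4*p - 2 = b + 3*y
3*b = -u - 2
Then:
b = -58/71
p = 57/142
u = 32/71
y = 10/71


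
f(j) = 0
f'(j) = 0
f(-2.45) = 0.00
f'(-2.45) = 0.00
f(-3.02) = 0.00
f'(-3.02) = 0.00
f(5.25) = 0.00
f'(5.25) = 0.00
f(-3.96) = 0.00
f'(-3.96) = 0.00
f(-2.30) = 0.00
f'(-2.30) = 0.00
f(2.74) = 0.00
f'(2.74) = 0.00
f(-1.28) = 0.00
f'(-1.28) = 0.00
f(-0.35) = 0.00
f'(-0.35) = 0.00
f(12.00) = 0.00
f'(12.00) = 0.00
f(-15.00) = 0.00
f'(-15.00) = 0.00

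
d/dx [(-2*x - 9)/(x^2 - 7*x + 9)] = (2*x^2 + 18*x - 81)/(x^4 - 14*x^3 + 67*x^2 - 126*x + 81)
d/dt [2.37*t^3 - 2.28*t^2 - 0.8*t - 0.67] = 7.11*t^2 - 4.56*t - 0.8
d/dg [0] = 0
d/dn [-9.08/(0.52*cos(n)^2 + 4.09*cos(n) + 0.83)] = -(9.4432*cos(n) + 37.1372)*sin(n)/(0.52*cos(n)^2 + 4.09*cos(n) + 0.83)^2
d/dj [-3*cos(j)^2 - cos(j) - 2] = (6*cos(j) + 1)*sin(j)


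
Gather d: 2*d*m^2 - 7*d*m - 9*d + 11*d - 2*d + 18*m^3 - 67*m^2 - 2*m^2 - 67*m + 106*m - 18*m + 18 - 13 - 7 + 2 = d*(2*m^2 - 7*m) + 18*m^3 - 69*m^2 + 21*m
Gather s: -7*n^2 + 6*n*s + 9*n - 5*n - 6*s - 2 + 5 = -7*n^2 + 4*n + s*(6*n - 6) + 3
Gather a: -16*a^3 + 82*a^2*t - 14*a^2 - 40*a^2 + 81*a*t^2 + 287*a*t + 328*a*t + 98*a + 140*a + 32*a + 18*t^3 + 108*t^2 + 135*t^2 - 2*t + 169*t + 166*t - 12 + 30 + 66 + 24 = -16*a^3 + a^2*(82*t - 54) + a*(81*t^2 + 615*t + 270) + 18*t^3 + 243*t^2 + 333*t + 108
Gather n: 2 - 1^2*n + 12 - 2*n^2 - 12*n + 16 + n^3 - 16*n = n^3 - 2*n^2 - 29*n + 30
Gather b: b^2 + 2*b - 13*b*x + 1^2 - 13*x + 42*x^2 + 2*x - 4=b^2 + b*(2 - 13*x) + 42*x^2 - 11*x - 3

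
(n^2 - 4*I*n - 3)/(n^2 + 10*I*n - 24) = (n^2 - 4*I*n - 3)/(n^2 + 10*I*n - 24)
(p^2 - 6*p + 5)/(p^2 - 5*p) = (p - 1)/p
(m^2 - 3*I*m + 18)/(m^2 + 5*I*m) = (m^2 - 3*I*m + 18)/(m*(m + 5*I))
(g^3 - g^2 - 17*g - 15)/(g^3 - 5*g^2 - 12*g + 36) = (g^2 - 4*g - 5)/(g^2 - 8*g + 12)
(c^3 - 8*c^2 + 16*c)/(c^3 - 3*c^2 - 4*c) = (c - 4)/(c + 1)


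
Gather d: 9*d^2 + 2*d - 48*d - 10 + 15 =9*d^2 - 46*d + 5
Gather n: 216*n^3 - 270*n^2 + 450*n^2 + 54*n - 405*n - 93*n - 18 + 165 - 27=216*n^3 + 180*n^2 - 444*n + 120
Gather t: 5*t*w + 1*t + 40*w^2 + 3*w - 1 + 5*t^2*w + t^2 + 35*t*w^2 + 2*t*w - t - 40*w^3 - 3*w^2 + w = t^2*(5*w + 1) + t*(35*w^2 + 7*w) - 40*w^3 + 37*w^2 + 4*w - 1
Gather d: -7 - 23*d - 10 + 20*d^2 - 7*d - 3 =20*d^2 - 30*d - 20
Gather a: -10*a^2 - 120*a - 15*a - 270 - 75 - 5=-10*a^2 - 135*a - 350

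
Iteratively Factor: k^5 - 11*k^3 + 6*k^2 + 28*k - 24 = (k + 3)*(k^4 - 3*k^3 - 2*k^2 + 12*k - 8) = (k - 2)*(k + 3)*(k^3 - k^2 - 4*k + 4) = (k - 2)*(k - 1)*(k + 3)*(k^2 - 4) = (k - 2)^2*(k - 1)*(k + 3)*(k + 2)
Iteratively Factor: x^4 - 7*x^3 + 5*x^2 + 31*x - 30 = (x - 1)*(x^3 - 6*x^2 - x + 30) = (x - 3)*(x - 1)*(x^2 - 3*x - 10) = (x - 3)*(x - 1)*(x + 2)*(x - 5)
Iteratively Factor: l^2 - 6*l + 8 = (l - 2)*(l - 4)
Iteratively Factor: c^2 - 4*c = (c - 4)*(c)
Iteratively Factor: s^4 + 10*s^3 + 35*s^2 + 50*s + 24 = (s + 1)*(s^3 + 9*s^2 + 26*s + 24) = (s + 1)*(s + 2)*(s^2 + 7*s + 12) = (s + 1)*(s + 2)*(s + 4)*(s + 3)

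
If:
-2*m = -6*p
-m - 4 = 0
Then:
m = -4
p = -4/3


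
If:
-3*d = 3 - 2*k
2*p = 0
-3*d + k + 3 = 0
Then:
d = 3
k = 6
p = 0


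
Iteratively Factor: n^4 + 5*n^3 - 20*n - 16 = (n + 1)*(n^3 + 4*n^2 - 4*n - 16) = (n + 1)*(n + 2)*(n^2 + 2*n - 8) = (n - 2)*(n + 1)*(n + 2)*(n + 4)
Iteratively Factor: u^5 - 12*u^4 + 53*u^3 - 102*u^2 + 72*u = (u - 3)*(u^4 - 9*u^3 + 26*u^2 - 24*u) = (u - 3)^2*(u^3 - 6*u^2 + 8*u) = (u - 3)^2*(u - 2)*(u^2 - 4*u) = u*(u - 3)^2*(u - 2)*(u - 4)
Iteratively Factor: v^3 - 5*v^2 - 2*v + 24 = (v + 2)*(v^2 - 7*v + 12) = (v - 3)*(v + 2)*(v - 4)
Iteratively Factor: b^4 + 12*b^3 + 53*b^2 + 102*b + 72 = (b + 3)*(b^3 + 9*b^2 + 26*b + 24) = (b + 2)*(b + 3)*(b^2 + 7*b + 12) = (b + 2)*(b + 3)^2*(b + 4)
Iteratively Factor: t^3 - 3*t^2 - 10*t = (t + 2)*(t^2 - 5*t) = (t - 5)*(t + 2)*(t)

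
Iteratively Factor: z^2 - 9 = (z - 3)*(z + 3)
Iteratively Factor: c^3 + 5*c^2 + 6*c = (c + 2)*(c^2 + 3*c) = c*(c + 2)*(c + 3)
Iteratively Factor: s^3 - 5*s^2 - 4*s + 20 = (s - 2)*(s^2 - 3*s - 10) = (s - 2)*(s + 2)*(s - 5)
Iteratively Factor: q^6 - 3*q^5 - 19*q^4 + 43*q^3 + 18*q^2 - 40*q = (q)*(q^5 - 3*q^4 - 19*q^3 + 43*q^2 + 18*q - 40) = q*(q - 1)*(q^4 - 2*q^3 - 21*q^2 + 22*q + 40) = q*(q - 2)*(q - 1)*(q^3 - 21*q - 20) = q*(q - 2)*(q - 1)*(q + 1)*(q^2 - q - 20) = q*(q - 5)*(q - 2)*(q - 1)*(q + 1)*(q + 4)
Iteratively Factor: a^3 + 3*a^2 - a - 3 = (a + 3)*(a^2 - 1) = (a + 1)*(a + 3)*(a - 1)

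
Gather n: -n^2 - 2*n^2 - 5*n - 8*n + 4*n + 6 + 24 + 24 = -3*n^2 - 9*n + 54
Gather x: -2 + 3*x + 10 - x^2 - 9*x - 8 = -x^2 - 6*x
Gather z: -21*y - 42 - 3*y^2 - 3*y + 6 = -3*y^2 - 24*y - 36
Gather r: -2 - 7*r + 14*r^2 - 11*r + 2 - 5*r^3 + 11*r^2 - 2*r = -5*r^3 + 25*r^2 - 20*r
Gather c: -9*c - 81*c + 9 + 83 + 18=110 - 90*c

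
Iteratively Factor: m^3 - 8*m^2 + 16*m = (m)*(m^2 - 8*m + 16) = m*(m - 4)*(m - 4)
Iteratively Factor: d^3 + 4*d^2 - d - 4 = (d - 1)*(d^2 + 5*d + 4) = (d - 1)*(d + 1)*(d + 4)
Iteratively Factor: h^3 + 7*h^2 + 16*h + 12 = (h + 3)*(h^2 + 4*h + 4) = (h + 2)*(h + 3)*(h + 2)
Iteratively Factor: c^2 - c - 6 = (c + 2)*(c - 3)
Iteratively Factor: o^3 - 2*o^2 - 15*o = (o - 5)*(o^2 + 3*o) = o*(o - 5)*(o + 3)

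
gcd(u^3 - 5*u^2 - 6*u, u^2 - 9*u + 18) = u - 6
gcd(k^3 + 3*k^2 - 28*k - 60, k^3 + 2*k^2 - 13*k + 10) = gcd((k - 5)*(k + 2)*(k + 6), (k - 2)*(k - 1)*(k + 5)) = 1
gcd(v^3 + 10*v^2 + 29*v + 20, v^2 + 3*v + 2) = v + 1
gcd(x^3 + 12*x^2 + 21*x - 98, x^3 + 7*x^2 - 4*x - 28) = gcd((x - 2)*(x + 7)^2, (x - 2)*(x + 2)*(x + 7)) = x^2 + 5*x - 14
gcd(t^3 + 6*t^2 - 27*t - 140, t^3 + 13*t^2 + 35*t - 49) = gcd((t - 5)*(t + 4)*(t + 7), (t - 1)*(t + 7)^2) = t + 7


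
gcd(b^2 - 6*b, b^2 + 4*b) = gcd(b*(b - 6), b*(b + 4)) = b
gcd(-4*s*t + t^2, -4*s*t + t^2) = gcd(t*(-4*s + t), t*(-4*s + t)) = 4*s*t - t^2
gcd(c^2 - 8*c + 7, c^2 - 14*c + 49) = c - 7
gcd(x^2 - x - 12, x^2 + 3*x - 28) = x - 4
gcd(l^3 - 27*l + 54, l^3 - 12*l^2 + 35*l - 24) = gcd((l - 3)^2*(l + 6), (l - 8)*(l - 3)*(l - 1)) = l - 3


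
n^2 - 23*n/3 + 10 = (n - 6)*(n - 5/3)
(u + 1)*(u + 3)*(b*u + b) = b*u^3 + 5*b*u^2 + 7*b*u + 3*b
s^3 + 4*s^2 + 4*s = s*(s + 2)^2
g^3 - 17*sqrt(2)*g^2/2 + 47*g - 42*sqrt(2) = (g - 7*sqrt(2)/2)*(g - 3*sqrt(2))*(g - 2*sqrt(2))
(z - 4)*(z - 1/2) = z^2 - 9*z/2 + 2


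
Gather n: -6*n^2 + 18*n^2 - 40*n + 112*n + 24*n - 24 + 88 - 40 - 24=12*n^2 + 96*n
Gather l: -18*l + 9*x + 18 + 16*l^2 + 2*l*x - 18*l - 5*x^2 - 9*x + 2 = 16*l^2 + l*(2*x - 36) - 5*x^2 + 20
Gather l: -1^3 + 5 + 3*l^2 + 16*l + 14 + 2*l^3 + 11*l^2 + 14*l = 2*l^3 + 14*l^2 + 30*l + 18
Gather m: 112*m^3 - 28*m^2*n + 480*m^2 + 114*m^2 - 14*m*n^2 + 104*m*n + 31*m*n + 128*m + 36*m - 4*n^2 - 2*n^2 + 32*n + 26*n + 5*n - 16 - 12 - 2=112*m^3 + m^2*(594 - 28*n) + m*(-14*n^2 + 135*n + 164) - 6*n^2 + 63*n - 30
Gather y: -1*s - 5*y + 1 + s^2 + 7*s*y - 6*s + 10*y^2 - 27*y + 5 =s^2 - 7*s + 10*y^2 + y*(7*s - 32) + 6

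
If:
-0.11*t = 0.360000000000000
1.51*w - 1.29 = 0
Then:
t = -3.27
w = 0.85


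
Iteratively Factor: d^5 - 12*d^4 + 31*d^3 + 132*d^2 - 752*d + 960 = (d - 5)*(d^4 - 7*d^3 - 4*d^2 + 112*d - 192) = (d - 5)*(d - 3)*(d^3 - 4*d^2 - 16*d + 64) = (d - 5)*(d - 4)*(d - 3)*(d^2 - 16) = (d - 5)*(d - 4)^2*(d - 3)*(d + 4)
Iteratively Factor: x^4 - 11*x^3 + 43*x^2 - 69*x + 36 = (x - 1)*(x^3 - 10*x^2 + 33*x - 36) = (x - 3)*(x - 1)*(x^2 - 7*x + 12) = (x - 4)*(x - 3)*(x - 1)*(x - 3)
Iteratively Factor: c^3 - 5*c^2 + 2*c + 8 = (c + 1)*(c^2 - 6*c + 8) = (c - 2)*(c + 1)*(c - 4)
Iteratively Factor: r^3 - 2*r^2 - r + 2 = (r - 1)*(r^2 - r - 2) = (r - 1)*(r + 1)*(r - 2)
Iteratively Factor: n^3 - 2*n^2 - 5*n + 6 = (n - 3)*(n^2 + n - 2) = (n - 3)*(n - 1)*(n + 2)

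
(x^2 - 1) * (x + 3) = x^3 + 3*x^2 - x - 3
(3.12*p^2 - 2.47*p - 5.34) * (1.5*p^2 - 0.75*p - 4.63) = 4.68*p^4 - 6.045*p^3 - 20.6031*p^2 + 15.4411*p + 24.7242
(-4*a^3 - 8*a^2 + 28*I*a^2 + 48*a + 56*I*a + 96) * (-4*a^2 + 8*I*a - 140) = 16*a^5 + 32*a^4 - 144*I*a^4 + 144*a^3 - 288*I*a^3 + 288*a^2 - 3536*I*a^2 - 6720*a - 7072*I*a - 13440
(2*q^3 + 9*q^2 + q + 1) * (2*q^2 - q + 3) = 4*q^5 + 16*q^4 - q^3 + 28*q^2 + 2*q + 3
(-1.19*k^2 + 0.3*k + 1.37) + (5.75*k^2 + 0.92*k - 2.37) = 4.56*k^2 + 1.22*k - 1.0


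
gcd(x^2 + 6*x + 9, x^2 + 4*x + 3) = x + 3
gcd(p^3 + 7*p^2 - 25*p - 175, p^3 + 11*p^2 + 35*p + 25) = p + 5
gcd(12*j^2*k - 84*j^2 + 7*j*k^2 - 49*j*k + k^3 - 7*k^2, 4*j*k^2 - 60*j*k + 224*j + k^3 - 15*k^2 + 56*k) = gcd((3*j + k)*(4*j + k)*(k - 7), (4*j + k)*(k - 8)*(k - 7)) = 4*j*k - 28*j + k^2 - 7*k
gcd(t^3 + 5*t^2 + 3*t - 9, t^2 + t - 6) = t + 3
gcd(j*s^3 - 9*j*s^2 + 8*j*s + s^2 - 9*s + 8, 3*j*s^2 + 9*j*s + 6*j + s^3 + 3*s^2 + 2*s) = 1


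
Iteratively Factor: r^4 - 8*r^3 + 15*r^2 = (r - 5)*(r^3 - 3*r^2) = r*(r - 5)*(r^2 - 3*r) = r^2*(r - 5)*(r - 3)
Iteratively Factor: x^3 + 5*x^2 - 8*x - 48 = (x + 4)*(x^2 + x - 12) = (x - 3)*(x + 4)*(x + 4)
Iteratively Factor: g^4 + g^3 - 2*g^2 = (g)*(g^3 + g^2 - 2*g) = g*(g - 1)*(g^2 + 2*g) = g*(g - 1)*(g + 2)*(g)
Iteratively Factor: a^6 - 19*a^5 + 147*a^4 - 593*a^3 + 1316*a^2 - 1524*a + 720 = (a - 3)*(a^5 - 16*a^4 + 99*a^3 - 296*a^2 + 428*a - 240) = (a - 3)^2*(a^4 - 13*a^3 + 60*a^2 - 116*a + 80) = (a - 3)^2*(a - 2)*(a^3 - 11*a^2 + 38*a - 40) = (a - 4)*(a - 3)^2*(a - 2)*(a^2 - 7*a + 10) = (a - 4)*(a - 3)^2*(a - 2)^2*(a - 5)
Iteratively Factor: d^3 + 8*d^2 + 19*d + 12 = (d + 1)*(d^2 + 7*d + 12) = (d + 1)*(d + 3)*(d + 4)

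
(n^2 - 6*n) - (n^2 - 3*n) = -3*n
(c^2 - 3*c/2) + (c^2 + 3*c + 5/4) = 2*c^2 + 3*c/2 + 5/4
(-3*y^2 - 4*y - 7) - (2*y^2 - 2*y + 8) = -5*y^2 - 2*y - 15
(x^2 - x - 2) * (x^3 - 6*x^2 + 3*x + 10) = x^5 - 7*x^4 + 7*x^3 + 19*x^2 - 16*x - 20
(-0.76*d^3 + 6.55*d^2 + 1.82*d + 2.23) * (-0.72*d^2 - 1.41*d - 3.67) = 0.5472*d^5 - 3.6444*d^4 - 7.7567*d^3 - 28.2103*d^2 - 9.8237*d - 8.1841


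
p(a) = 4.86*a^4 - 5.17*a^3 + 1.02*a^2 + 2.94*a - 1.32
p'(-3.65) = -1156.45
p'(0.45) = 2.49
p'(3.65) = 749.07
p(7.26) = 11596.97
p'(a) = 19.44*a^3 - 15.51*a^2 + 2.04*a + 2.94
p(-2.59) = 306.42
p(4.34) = 1332.25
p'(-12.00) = -35847.30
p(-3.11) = 609.57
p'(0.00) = 2.94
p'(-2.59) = -444.14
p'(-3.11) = -738.18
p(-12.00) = 109821.00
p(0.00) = -1.32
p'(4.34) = 1308.81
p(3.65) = 634.19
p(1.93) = 38.42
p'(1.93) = 88.86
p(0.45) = -0.06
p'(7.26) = 6639.11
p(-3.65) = 1115.54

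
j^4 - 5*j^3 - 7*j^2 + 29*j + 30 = (j - 5)*(j - 3)*(j + 1)*(j + 2)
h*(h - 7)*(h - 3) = h^3 - 10*h^2 + 21*h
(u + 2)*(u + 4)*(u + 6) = u^3 + 12*u^2 + 44*u + 48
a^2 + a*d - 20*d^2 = (a - 4*d)*(a + 5*d)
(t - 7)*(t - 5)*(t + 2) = t^3 - 10*t^2 + 11*t + 70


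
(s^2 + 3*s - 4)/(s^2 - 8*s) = (s^2 + 3*s - 4)/(s*(s - 8))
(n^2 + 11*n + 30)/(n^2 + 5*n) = (n + 6)/n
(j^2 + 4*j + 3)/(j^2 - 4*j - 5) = (j + 3)/(j - 5)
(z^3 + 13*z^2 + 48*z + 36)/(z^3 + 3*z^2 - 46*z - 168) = (z^2 + 7*z + 6)/(z^2 - 3*z - 28)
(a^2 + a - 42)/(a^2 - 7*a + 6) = (a + 7)/(a - 1)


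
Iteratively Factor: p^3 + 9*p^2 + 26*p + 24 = (p + 2)*(p^2 + 7*p + 12) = (p + 2)*(p + 3)*(p + 4)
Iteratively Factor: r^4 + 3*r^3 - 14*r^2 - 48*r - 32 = (r + 2)*(r^3 + r^2 - 16*r - 16) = (r + 2)*(r + 4)*(r^2 - 3*r - 4) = (r - 4)*(r + 2)*(r + 4)*(r + 1)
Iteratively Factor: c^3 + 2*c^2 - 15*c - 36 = (c + 3)*(c^2 - c - 12) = (c - 4)*(c + 3)*(c + 3)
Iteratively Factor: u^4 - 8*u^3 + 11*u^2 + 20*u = (u - 5)*(u^3 - 3*u^2 - 4*u) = u*(u - 5)*(u^2 - 3*u - 4) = u*(u - 5)*(u - 4)*(u + 1)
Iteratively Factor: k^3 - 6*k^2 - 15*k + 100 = (k - 5)*(k^2 - k - 20) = (k - 5)*(k + 4)*(k - 5)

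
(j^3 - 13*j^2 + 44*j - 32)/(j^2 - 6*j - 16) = (j^2 - 5*j + 4)/(j + 2)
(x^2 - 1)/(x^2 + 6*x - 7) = (x + 1)/(x + 7)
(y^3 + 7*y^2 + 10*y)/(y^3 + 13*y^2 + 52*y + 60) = y/(y + 6)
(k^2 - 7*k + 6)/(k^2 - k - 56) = (-k^2 + 7*k - 6)/(-k^2 + k + 56)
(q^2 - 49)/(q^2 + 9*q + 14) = (q - 7)/(q + 2)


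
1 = 1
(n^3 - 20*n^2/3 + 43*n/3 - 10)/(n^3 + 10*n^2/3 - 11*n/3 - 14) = (3*n^2 - 14*n + 15)/(3*n^2 + 16*n + 21)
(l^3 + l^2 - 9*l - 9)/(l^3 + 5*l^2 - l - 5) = (l^2 - 9)/(l^2 + 4*l - 5)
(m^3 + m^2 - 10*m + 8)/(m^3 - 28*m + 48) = (m^2 + 3*m - 4)/(m^2 + 2*m - 24)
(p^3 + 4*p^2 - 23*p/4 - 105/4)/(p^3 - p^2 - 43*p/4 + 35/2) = (p + 3)/(p - 2)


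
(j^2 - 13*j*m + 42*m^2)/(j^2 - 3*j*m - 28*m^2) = (j - 6*m)/(j + 4*m)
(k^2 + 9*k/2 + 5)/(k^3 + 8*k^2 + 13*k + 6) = (k^2 + 9*k/2 + 5)/(k^3 + 8*k^2 + 13*k + 6)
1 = 1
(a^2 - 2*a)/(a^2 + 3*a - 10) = a/(a + 5)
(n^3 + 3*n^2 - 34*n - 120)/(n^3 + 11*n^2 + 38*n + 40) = (n - 6)/(n + 2)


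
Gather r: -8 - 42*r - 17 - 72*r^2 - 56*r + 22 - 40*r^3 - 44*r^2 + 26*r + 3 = -40*r^3 - 116*r^2 - 72*r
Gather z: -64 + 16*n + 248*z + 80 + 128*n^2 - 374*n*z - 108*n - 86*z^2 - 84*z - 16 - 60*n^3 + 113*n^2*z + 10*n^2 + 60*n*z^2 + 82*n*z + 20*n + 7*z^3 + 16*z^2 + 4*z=-60*n^3 + 138*n^2 - 72*n + 7*z^3 + z^2*(60*n - 70) + z*(113*n^2 - 292*n + 168)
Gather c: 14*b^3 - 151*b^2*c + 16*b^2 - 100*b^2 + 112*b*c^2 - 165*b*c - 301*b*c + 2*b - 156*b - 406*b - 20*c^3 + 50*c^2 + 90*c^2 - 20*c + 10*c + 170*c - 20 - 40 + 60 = 14*b^3 - 84*b^2 - 560*b - 20*c^3 + c^2*(112*b + 140) + c*(-151*b^2 - 466*b + 160)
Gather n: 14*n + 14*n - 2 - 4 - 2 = 28*n - 8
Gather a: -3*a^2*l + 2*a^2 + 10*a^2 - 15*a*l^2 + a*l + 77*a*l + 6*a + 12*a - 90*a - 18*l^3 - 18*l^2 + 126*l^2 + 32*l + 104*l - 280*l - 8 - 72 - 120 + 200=a^2*(12 - 3*l) + a*(-15*l^2 + 78*l - 72) - 18*l^3 + 108*l^2 - 144*l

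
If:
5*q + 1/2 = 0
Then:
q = -1/10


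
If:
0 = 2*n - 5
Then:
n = 5/2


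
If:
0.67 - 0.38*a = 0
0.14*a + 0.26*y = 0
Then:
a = 1.76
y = -0.95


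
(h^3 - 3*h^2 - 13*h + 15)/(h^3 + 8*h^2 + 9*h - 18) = (h - 5)/(h + 6)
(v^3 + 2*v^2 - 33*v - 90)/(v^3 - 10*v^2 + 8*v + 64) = (v^3 + 2*v^2 - 33*v - 90)/(v^3 - 10*v^2 + 8*v + 64)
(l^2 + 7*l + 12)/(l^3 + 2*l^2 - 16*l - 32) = (l + 3)/(l^2 - 2*l - 8)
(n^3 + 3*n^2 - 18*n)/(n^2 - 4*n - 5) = n*(-n^2 - 3*n + 18)/(-n^2 + 4*n + 5)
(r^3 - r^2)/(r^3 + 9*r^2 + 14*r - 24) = r^2/(r^2 + 10*r + 24)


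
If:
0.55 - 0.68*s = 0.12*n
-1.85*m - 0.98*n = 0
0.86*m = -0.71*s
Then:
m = -0.52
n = 0.99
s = 0.63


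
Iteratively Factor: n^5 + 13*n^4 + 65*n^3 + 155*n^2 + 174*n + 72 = (n + 3)*(n^4 + 10*n^3 + 35*n^2 + 50*n + 24) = (n + 3)^2*(n^3 + 7*n^2 + 14*n + 8) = (n + 2)*(n + 3)^2*(n^2 + 5*n + 4) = (n + 2)*(n + 3)^2*(n + 4)*(n + 1)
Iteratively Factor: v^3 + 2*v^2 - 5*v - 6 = (v + 3)*(v^2 - v - 2) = (v - 2)*(v + 3)*(v + 1)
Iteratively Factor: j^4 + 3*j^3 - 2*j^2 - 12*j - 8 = (j + 2)*(j^3 + j^2 - 4*j - 4) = (j - 2)*(j + 2)*(j^2 + 3*j + 2) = (j - 2)*(j + 2)^2*(j + 1)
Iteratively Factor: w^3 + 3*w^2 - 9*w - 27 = (w - 3)*(w^2 + 6*w + 9) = (w - 3)*(w + 3)*(w + 3)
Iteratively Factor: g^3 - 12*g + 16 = (g - 2)*(g^2 + 2*g - 8) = (g - 2)^2*(g + 4)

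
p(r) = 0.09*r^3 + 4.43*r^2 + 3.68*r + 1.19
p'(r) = 0.27*r^2 + 8.86*r + 3.68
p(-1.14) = 2.62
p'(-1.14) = -6.07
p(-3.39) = 36.12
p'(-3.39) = -23.25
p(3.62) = 76.83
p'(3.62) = 39.29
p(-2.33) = 15.53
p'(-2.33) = -15.50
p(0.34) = 2.96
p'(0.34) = 6.72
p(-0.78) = 0.97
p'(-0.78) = -3.07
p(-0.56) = 0.50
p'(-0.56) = -1.20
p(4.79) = 130.35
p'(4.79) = 52.31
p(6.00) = 202.19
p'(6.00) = 66.56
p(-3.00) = 27.59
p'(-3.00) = -20.47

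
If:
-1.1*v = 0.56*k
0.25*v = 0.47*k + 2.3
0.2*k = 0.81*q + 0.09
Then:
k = -3.85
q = -1.06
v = 1.96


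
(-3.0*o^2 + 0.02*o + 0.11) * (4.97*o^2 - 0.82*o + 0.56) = -14.91*o^4 + 2.5594*o^3 - 1.1497*o^2 - 0.079*o + 0.0616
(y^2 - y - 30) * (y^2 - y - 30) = y^4 - 2*y^3 - 59*y^2 + 60*y + 900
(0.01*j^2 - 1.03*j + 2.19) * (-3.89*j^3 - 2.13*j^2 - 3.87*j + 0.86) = -0.0389*j^5 + 3.9854*j^4 - 6.3639*j^3 - 0.669999999999999*j^2 - 9.3611*j + 1.8834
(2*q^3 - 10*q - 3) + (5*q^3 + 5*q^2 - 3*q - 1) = 7*q^3 + 5*q^2 - 13*q - 4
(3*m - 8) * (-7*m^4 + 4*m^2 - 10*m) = -21*m^5 + 56*m^4 + 12*m^3 - 62*m^2 + 80*m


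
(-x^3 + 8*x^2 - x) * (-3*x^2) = 3*x^5 - 24*x^4 + 3*x^3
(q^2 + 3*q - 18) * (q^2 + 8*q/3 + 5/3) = q^4 + 17*q^3/3 - 25*q^2/3 - 43*q - 30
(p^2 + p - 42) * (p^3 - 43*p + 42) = p^5 + p^4 - 85*p^3 - p^2 + 1848*p - 1764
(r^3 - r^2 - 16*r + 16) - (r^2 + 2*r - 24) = r^3 - 2*r^2 - 18*r + 40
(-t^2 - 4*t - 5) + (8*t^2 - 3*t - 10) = 7*t^2 - 7*t - 15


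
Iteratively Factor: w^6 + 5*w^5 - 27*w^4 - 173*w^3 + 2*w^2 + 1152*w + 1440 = (w + 4)*(w^5 + w^4 - 31*w^3 - 49*w^2 + 198*w + 360) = (w + 4)^2*(w^4 - 3*w^3 - 19*w^2 + 27*w + 90) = (w - 5)*(w + 4)^2*(w^3 + 2*w^2 - 9*w - 18) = (w - 5)*(w + 3)*(w + 4)^2*(w^2 - w - 6) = (w - 5)*(w - 3)*(w + 3)*(w + 4)^2*(w + 2)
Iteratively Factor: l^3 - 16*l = (l)*(l^2 - 16) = l*(l + 4)*(l - 4)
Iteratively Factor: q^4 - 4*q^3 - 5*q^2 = (q)*(q^3 - 4*q^2 - 5*q) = q*(q - 5)*(q^2 + q) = q^2*(q - 5)*(q + 1)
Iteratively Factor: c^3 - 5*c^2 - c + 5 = (c - 1)*(c^2 - 4*c - 5) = (c - 1)*(c + 1)*(c - 5)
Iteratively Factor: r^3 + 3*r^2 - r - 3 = (r + 3)*(r^2 - 1) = (r - 1)*(r + 3)*(r + 1)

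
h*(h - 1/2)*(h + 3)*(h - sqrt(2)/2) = h^4 - sqrt(2)*h^3/2 + 5*h^3/2 - 5*sqrt(2)*h^2/4 - 3*h^2/2 + 3*sqrt(2)*h/4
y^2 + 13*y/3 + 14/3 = (y + 2)*(y + 7/3)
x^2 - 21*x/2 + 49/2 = (x - 7)*(x - 7/2)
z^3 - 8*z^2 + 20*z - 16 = (z - 4)*(z - 2)^2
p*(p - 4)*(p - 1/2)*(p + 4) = p^4 - p^3/2 - 16*p^2 + 8*p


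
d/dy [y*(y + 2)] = 2*y + 2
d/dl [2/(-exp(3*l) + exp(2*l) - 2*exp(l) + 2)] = (6*exp(2*l) - 4*exp(l) + 4)*exp(l)/(exp(3*l) - exp(2*l) + 2*exp(l) - 2)^2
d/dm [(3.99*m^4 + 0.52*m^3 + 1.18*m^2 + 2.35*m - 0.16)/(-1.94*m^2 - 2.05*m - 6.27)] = (-15.4812*m^5 - 25.5473*m^4 - 102.2012*m^3 - 7.6412*m^2 - 15.418*m - 15.0625)/(3.7636*m^4 + 7.954*m^3 + 28.5301*m^2 + 25.707*m + 39.3129)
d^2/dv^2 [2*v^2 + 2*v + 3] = 4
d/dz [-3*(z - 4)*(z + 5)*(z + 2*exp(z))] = -6*z^2*exp(z) - 9*z^2 - 18*z*exp(z) - 6*z + 114*exp(z) + 60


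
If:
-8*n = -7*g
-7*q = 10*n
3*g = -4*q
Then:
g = 0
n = 0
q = 0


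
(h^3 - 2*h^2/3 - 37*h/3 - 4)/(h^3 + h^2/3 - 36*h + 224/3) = (3*h^2 + 10*h + 3)/(3*h^2 + 13*h - 56)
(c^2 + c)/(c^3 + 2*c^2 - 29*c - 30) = c/(c^2 + c - 30)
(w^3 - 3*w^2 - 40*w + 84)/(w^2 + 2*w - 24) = (w^2 - 9*w + 14)/(w - 4)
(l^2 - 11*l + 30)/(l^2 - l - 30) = (l - 5)/(l + 5)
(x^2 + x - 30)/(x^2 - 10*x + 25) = (x + 6)/(x - 5)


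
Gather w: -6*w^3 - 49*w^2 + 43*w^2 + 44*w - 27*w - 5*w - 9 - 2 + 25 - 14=-6*w^3 - 6*w^2 + 12*w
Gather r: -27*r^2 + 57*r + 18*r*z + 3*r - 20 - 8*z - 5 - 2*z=-27*r^2 + r*(18*z + 60) - 10*z - 25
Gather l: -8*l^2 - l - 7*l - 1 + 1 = -8*l^2 - 8*l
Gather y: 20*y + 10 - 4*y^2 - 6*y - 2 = -4*y^2 + 14*y + 8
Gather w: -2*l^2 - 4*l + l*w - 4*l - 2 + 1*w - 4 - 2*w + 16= -2*l^2 - 8*l + w*(l - 1) + 10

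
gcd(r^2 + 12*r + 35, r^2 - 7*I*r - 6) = 1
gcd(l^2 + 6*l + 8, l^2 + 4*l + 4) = l + 2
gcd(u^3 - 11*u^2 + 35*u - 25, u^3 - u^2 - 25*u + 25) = u^2 - 6*u + 5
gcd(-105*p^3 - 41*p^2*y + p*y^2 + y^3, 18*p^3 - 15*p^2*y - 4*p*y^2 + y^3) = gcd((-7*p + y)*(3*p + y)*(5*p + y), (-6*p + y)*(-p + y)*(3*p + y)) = 3*p + y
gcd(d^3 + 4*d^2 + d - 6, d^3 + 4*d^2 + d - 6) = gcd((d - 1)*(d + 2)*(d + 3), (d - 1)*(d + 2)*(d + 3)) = d^3 + 4*d^2 + d - 6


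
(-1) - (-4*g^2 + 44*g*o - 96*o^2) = 4*g^2 - 44*g*o + 96*o^2 - 1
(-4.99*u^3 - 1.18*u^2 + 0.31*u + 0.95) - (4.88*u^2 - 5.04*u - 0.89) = -4.99*u^3 - 6.06*u^2 + 5.35*u + 1.84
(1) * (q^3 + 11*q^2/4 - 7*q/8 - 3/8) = q^3 + 11*q^2/4 - 7*q/8 - 3/8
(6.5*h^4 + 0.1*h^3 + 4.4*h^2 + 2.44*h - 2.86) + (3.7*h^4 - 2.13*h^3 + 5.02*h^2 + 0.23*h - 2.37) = 10.2*h^4 - 2.03*h^3 + 9.42*h^2 + 2.67*h - 5.23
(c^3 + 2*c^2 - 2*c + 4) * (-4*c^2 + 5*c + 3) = -4*c^5 - 3*c^4 + 21*c^3 - 20*c^2 + 14*c + 12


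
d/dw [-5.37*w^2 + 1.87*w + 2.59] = 1.87 - 10.74*w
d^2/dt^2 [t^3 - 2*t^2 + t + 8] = 6*t - 4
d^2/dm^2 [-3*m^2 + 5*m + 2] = -6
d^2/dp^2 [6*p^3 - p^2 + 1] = 36*p - 2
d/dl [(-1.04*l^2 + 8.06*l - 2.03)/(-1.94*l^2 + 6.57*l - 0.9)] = (8.8036*l^2 - 6.0044*l + 6.0831)/(3.7636*l^4 - 25.4916*l^3 + 46.6569*l^2 - 11.826*l + 0.81)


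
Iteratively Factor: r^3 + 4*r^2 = (r + 4)*(r^2) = r*(r + 4)*(r)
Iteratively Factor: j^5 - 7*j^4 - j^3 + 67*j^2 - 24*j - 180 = (j - 3)*(j^4 - 4*j^3 - 13*j^2 + 28*j + 60) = (j - 5)*(j - 3)*(j^3 + j^2 - 8*j - 12) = (j - 5)*(j - 3)^2*(j^2 + 4*j + 4) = (j - 5)*(j - 3)^2*(j + 2)*(j + 2)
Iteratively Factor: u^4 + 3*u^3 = (u)*(u^3 + 3*u^2) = u*(u + 3)*(u^2) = u^2*(u + 3)*(u)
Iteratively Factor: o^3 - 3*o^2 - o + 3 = (o - 1)*(o^2 - 2*o - 3) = (o - 1)*(o + 1)*(o - 3)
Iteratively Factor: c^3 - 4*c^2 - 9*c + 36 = (c + 3)*(c^2 - 7*c + 12) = (c - 4)*(c + 3)*(c - 3)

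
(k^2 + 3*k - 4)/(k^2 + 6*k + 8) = (k - 1)/(k + 2)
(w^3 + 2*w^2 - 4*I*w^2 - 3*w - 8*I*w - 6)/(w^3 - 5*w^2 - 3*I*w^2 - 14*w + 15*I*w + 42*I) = (w - I)/(w - 7)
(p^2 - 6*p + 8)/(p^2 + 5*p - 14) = (p - 4)/(p + 7)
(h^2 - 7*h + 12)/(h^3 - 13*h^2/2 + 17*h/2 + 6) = 2/(2*h + 1)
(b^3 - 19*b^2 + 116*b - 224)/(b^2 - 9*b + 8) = (b^2 - 11*b + 28)/(b - 1)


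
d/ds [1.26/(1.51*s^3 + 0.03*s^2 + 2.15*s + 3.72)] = (-5.7078*s^2 - 0.0756*s - 2.709)/(1.51*s^3 + 0.03*s^2 + 2.15*s + 3.72)^2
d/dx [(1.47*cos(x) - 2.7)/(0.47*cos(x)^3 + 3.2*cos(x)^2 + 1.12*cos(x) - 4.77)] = (1.3818*cos(x)^3 + 0.896999999999999*cos(x)^2 - 17.28*cos(x) + 3.9879)*sin(x)/(0.2209*cos(x)^6 + 3.008*cos(x)^5 + 11.2928*cos(x)^4 + 2.6842*cos(x)^3 - 29.2736*cos(x)^2 - 10.6848*cos(x) + 22.7529)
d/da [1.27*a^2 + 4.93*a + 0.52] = 2.54*a + 4.93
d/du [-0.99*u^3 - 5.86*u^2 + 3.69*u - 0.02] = -2.97*u^2 - 11.72*u + 3.69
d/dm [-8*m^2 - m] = -16*m - 1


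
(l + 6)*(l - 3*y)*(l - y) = l^3 - 4*l^2*y + 6*l^2 + 3*l*y^2 - 24*l*y + 18*y^2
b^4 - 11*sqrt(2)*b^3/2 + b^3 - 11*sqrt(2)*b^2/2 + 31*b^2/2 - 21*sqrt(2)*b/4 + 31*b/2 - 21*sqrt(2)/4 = (b + 1)*(b - 7*sqrt(2)/2)*(b - 3*sqrt(2)/2)*(b - sqrt(2)/2)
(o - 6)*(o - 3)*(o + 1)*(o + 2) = o^4 - 6*o^3 - 7*o^2 + 36*o + 36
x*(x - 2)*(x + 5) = x^3 + 3*x^2 - 10*x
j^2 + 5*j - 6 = (j - 1)*(j + 6)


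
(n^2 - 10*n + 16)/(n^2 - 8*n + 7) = (n^2 - 10*n + 16)/(n^2 - 8*n + 7)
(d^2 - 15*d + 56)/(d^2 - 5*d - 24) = (d - 7)/(d + 3)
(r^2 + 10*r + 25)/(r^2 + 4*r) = (r^2 + 10*r + 25)/(r*(r + 4))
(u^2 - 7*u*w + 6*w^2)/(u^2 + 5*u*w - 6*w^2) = (u - 6*w)/(u + 6*w)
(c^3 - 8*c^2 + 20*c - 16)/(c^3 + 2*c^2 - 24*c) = (c^2 - 4*c + 4)/(c*(c + 6))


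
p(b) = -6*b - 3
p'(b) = -6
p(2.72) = -19.32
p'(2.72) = -6.00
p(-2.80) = 13.80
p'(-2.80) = -6.00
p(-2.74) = 13.44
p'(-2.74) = -6.00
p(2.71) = -19.26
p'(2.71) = -6.00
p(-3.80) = 19.80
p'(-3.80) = -6.00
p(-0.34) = -0.96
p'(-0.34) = -6.00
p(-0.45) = -0.30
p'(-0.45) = -6.00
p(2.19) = -16.14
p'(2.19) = -6.00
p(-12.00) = 69.00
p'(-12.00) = -6.00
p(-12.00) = 69.00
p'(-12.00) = -6.00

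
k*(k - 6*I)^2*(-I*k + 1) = -I*k^4 - 11*k^3 + 24*I*k^2 - 36*k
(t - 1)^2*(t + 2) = t^3 - 3*t + 2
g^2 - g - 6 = (g - 3)*(g + 2)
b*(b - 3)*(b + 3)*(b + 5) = b^4 + 5*b^3 - 9*b^2 - 45*b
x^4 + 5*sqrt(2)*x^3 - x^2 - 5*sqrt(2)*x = x*(x - 1)*(x + 1)*(x + 5*sqrt(2))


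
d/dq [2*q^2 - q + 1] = 4*q - 1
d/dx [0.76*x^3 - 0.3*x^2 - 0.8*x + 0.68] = 2.28*x^2 - 0.6*x - 0.8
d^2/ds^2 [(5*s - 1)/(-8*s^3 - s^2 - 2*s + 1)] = 2*(-4*(5*s - 1)*(12*s^2 + s + 1)^2 + (120*s^2 + 10*s + (5*s - 1)*(24*s + 1) + 10)*(8*s^3 + s^2 + 2*s - 1))/(8*s^3 + s^2 + 2*s - 1)^3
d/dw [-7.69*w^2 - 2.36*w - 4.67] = -15.38*w - 2.36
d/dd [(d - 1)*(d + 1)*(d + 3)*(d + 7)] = 4*d^3 + 30*d^2 + 40*d - 10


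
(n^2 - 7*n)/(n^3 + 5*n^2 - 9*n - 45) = n*(n - 7)/(n^3 + 5*n^2 - 9*n - 45)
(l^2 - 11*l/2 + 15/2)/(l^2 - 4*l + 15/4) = 2*(l - 3)/(2*l - 3)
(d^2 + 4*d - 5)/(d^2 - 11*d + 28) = (d^2 + 4*d - 5)/(d^2 - 11*d + 28)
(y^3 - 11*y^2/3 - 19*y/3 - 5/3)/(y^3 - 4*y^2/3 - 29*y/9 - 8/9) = 3*(y - 5)/(3*y - 8)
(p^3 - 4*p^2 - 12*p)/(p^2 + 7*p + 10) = p*(p - 6)/(p + 5)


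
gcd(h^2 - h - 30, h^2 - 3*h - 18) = h - 6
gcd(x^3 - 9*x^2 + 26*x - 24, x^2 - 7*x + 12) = x^2 - 7*x + 12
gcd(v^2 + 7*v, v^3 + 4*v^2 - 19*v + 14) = v + 7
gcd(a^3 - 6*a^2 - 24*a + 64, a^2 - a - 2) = a - 2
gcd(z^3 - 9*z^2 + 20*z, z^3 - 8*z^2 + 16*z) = z^2 - 4*z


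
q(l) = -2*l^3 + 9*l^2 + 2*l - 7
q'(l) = -6*l^2 + 18*l + 2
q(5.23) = -36.48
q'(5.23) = -67.98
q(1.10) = 3.43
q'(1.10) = 14.54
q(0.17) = -6.41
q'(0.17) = 4.89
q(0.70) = -1.88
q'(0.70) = 11.66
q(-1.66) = 23.63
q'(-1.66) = -44.41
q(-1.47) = 15.86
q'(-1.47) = -37.43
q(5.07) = -26.16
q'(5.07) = -60.97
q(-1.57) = 19.78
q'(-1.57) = -41.05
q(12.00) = -2143.00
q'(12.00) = -646.00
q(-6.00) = 737.00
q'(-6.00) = -322.00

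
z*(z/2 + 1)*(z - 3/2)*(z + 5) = z^4/2 + 11*z^3/4 - z^2/4 - 15*z/2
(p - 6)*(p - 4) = p^2 - 10*p + 24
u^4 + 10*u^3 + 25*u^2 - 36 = (u - 1)*(u + 2)*(u + 3)*(u + 6)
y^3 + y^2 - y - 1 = (y - 1)*(y + 1)^2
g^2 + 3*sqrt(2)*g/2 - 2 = (g - sqrt(2)/2)*(g + 2*sqrt(2))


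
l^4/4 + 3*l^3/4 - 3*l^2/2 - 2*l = l*(l/4 + 1)*(l - 2)*(l + 1)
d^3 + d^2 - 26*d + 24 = (d - 4)*(d - 1)*(d + 6)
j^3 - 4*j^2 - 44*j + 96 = (j - 8)*(j - 2)*(j + 6)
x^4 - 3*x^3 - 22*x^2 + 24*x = x*(x - 6)*(x - 1)*(x + 4)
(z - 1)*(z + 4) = z^2 + 3*z - 4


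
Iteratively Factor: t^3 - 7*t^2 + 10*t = (t)*(t^2 - 7*t + 10) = t*(t - 5)*(t - 2)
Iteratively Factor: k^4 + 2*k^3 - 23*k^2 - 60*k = (k - 5)*(k^3 + 7*k^2 + 12*k) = (k - 5)*(k + 3)*(k^2 + 4*k) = (k - 5)*(k + 3)*(k + 4)*(k)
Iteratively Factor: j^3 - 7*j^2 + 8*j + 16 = (j - 4)*(j^2 - 3*j - 4) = (j - 4)*(j + 1)*(j - 4)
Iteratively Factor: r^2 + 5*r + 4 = (r + 4)*(r + 1)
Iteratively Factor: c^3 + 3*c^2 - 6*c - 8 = (c + 4)*(c^2 - c - 2) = (c + 1)*(c + 4)*(c - 2)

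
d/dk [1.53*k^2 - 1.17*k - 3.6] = 3.06*k - 1.17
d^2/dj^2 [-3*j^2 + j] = -6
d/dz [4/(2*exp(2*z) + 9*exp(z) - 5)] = (-16*exp(z) - 36)*exp(z)/(2*exp(2*z) + 9*exp(z) - 5)^2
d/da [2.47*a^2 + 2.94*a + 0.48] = 4.94*a + 2.94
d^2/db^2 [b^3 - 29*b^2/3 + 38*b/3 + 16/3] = 6*b - 58/3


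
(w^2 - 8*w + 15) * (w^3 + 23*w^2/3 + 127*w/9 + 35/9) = w^5 - w^4/3 - 290*w^3/9 + 6*w^2 + 1625*w/9 + 175/3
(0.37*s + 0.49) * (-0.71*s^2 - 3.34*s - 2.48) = -0.2627*s^3 - 1.5837*s^2 - 2.5542*s - 1.2152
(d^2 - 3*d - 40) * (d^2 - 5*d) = d^4 - 8*d^3 - 25*d^2 + 200*d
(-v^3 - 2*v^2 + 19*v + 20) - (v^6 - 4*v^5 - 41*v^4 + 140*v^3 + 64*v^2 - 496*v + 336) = -v^6 + 4*v^5 + 41*v^4 - 141*v^3 - 66*v^2 + 515*v - 316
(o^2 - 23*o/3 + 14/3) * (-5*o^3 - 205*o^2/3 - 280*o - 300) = -5*o^5 - 30*o^4 + 1985*o^3/9 + 13750*o^2/9 + 2980*o/3 - 1400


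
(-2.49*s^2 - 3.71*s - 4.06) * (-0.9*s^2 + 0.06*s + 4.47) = 2.241*s^4 + 3.1896*s^3 - 7.6989*s^2 - 16.8273*s - 18.1482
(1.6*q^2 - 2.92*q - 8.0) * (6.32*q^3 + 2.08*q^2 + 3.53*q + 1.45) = 10.112*q^5 - 15.1264*q^4 - 50.9856*q^3 - 24.6276*q^2 - 32.474*q - 11.6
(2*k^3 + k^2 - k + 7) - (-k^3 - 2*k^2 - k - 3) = 3*k^3 + 3*k^2 + 10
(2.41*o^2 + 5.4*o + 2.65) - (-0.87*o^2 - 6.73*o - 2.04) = 3.28*o^2 + 12.13*o + 4.69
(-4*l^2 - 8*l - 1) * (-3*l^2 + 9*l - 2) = 12*l^4 - 12*l^3 - 61*l^2 + 7*l + 2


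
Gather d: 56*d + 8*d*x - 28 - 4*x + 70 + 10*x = d*(8*x + 56) + 6*x + 42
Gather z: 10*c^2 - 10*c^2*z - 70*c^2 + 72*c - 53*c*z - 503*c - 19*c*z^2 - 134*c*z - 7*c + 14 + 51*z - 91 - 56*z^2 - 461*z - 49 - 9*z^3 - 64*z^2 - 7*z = -60*c^2 - 438*c - 9*z^3 + z^2*(-19*c - 120) + z*(-10*c^2 - 187*c - 417) - 126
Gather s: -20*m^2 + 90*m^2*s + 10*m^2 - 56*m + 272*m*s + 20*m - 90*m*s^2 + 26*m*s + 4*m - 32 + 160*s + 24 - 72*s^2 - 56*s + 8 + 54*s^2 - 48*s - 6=-10*m^2 - 32*m + s^2*(-90*m - 18) + s*(90*m^2 + 298*m + 56) - 6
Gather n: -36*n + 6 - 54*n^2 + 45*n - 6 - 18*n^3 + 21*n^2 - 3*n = -18*n^3 - 33*n^2 + 6*n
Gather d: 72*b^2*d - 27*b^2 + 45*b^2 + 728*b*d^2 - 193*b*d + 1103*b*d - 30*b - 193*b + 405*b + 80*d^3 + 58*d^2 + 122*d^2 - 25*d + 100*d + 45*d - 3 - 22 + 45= 18*b^2 + 182*b + 80*d^3 + d^2*(728*b + 180) + d*(72*b^2 + 910*b + 120) + 20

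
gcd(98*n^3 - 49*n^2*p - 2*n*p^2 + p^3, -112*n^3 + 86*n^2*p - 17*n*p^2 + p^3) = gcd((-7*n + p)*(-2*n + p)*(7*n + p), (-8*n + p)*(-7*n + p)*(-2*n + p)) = 14*n^2 - 9*n*p + p^2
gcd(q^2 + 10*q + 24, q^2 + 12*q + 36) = q + 6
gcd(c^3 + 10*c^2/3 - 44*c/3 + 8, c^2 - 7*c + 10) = c - 2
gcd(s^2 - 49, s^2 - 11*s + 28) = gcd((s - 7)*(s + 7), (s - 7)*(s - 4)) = s - 7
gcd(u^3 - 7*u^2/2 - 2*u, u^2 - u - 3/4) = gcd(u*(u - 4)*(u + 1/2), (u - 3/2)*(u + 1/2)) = u + 1/2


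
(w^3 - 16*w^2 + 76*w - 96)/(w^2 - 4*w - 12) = (w^2 - 10*w + 16)/(w + 2)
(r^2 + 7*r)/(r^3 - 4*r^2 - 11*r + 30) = r*(r + 7)/(r^3 - 4*r^2 - 11*r + 30)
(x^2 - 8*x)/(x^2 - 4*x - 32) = x/(x + 4)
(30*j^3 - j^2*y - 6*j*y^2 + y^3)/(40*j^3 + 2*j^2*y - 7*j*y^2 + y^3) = (-3*j + y)/(-4*j + y)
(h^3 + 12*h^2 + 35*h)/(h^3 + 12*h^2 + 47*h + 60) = h*(h + 7)/(h^2 + 7*h + 12)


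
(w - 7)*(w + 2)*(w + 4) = w^3 - w^2 - 34*w - 56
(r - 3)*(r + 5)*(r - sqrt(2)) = r^3 - sqrt(2)*r^2 + 2*r^2 - 15*r - 2*sqrt(2)*r + 15*sqrt(2)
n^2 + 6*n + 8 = (n + 2)*(n + 4)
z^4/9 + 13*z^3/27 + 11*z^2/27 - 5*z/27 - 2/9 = (z/3 + 1/3)^2*(z - 2/3)*(z + 3)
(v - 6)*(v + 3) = v^2 - 3*v - 18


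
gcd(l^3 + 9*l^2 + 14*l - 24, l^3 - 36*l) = l + 6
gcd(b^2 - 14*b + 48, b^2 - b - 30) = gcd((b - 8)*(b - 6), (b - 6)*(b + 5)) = b - 6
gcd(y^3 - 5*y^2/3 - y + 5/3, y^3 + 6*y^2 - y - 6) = y^2 - 1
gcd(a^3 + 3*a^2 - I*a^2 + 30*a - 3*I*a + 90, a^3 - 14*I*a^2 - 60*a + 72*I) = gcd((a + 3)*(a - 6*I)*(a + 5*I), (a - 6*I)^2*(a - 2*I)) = a - 6*I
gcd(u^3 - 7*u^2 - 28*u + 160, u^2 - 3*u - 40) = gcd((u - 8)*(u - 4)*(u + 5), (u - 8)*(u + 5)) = u^2 - 3*u - 40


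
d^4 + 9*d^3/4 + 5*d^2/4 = d^2*(d + 1)*(d + 5/4)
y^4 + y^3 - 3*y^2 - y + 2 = (y - 1)*(y + 2)*(-I*y - I)*(I*y - I)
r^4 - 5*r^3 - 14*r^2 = r^2*(r - 7)*(r + 2)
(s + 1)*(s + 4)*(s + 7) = s^3 + 12*s^2 + 39*s + 28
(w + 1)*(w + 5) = w^2 + 6*w + 5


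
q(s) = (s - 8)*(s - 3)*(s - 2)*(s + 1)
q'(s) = (s - 8)*(s - 3)*(s - 2) + (s - 8)*(s - 3)*(s + 1) + (s - 8)*(s - 2)*(s + 1) + (s - 3)*(s - 2)*(s + 1) = 4*s^3 - 36*s^2 + 66*s - 2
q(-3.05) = 692.09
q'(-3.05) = -651.68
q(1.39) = -15.52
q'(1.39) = 30.93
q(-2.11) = 235.69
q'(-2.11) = -339.11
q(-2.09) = 228.96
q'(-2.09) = -333.71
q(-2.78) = 530.14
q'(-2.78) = -549.64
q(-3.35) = 906.13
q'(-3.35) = -777.49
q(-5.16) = 3198.54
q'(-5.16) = -1850.63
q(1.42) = -14.59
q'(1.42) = 30.58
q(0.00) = -48.00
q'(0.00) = -2.00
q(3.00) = 0.00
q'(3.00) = -20.00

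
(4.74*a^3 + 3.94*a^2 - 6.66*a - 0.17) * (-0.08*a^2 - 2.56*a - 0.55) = -0.3792*a^5 - 12.4496*a^4 - 12.1606*a^3 + 14.8962*a^2 + 4.0982*a + 0.0935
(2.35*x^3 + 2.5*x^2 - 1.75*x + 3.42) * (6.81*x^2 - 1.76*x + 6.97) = 16.0035*x^5 + 12.889*x^4 + 0.0620000000000012*x^3 + 43.7952*x^2 - 18.2167*x + 23.8374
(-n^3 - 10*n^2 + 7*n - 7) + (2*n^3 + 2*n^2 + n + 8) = n^3 - 8*n^2 + 8*n + 1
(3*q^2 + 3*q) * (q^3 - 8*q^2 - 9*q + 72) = 3*q^5 - 21*q^4 - 51*q^3 + 189*q^2 + 216*q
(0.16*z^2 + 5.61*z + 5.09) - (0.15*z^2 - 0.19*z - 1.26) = 0.01*z^2 + 5.8*z + 6.35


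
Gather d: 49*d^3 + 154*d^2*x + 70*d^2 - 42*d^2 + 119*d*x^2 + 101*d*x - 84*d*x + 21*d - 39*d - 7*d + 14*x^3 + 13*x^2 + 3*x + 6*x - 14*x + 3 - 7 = 49*d^3 + d^2*(154*x + 28) + d*(119*x^2 + 17*x - 25) + 14*x^3 + 13*x^2 - 5*x - 4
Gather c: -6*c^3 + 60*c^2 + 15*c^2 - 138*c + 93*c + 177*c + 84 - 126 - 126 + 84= -6*c^3 + 75*c^2 + 132*c - 84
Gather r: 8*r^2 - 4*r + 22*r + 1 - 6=8*r^2 + 18*r - 5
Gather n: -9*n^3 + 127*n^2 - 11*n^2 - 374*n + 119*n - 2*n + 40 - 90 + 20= -9*n^3 + 116*n^2 - 257*n - 30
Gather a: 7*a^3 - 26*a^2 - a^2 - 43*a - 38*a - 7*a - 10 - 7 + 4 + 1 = 7*a^3 - 27*a^2 - 88*a - 12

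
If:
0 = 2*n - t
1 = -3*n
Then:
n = -1/3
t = -2/3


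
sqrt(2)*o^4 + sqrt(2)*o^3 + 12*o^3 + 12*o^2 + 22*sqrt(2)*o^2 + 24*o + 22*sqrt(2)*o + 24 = (o + sqrt(2))*(o + 2*sqrt(2))*(o + 3*sqrt(2))*(sqrt(2)*o + sqrt(2))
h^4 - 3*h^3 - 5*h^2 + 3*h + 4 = (h - 4)*(h - 1)*(h + 1)^2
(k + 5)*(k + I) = k^2 + 5*k + I*k + 5*I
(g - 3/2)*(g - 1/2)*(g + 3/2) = g^3 - g^2/2 - 9*g/4 + 9/8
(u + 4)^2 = u^2 + 8*u + 16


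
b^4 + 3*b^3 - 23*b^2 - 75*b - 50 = (b - 5)*(b + 1)*(b + 2)*(b + 5)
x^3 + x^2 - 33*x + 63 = (x - 3)^2*(x + 7)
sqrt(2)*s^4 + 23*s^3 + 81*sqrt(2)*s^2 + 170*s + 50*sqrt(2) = (s + sqrt(2))*(s + 5*sqrt(2))^2*(sqrt(2)*s + 1)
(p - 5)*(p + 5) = p^2 - 25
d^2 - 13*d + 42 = (d - 7)*(d - 6)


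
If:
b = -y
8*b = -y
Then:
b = 0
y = 0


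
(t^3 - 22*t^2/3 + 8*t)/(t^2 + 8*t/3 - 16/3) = t*(t - 6)/(t + 4)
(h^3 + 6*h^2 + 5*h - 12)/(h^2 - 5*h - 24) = (h^2 + 3*h - 4)/(h - 8)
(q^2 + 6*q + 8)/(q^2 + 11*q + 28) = (q + 2)/(q + 7)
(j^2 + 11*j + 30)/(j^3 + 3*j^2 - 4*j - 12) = (j^2 + 11*j + 30)/(j^3 + 3*j^2 - 4*j - 12)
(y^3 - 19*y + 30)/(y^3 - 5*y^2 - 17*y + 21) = (y^3 - 19*y + 30)/(y^3 - 5*y^2 - 17*y + 21)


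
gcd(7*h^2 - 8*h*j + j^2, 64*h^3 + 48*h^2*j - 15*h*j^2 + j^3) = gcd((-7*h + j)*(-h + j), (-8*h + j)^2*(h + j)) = 1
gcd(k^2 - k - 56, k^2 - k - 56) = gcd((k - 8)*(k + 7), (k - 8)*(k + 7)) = k^2 - k - 56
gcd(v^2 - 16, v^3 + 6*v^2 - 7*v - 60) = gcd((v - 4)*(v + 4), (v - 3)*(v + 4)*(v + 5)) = v + 4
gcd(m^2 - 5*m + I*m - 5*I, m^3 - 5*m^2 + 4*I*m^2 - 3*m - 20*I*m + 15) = m^2 + m*(-5 + I) - 5*I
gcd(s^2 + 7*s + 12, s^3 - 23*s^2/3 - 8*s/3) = 1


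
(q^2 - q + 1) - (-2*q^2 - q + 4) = 3*q^2 - 3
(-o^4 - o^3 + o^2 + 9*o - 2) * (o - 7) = -o^5 + 6*o^4 + 8*o^3 + 2*o^2 - 65*o + 14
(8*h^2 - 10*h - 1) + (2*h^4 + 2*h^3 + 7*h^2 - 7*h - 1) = 2*h^4 + 2*h^3 + 15*h^2 - 17*h - 2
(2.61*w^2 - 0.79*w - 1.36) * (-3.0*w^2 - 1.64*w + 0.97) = -7.83*w^4 - 1.9104*w^3 + 7.9073*w^2 + 1.4641*w - 1.3192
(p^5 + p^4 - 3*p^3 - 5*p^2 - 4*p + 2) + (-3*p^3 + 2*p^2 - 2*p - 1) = p^5 + p^4 - 6*p^3 - 3*p^2 - 6*p + 1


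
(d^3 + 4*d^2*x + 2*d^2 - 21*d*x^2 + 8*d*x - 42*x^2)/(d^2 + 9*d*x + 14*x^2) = (d^2 - 3*d*x + 2*d - 6*x)/(d + 2*x)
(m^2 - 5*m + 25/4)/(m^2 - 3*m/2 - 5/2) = (m - 5/2)/(m + 1)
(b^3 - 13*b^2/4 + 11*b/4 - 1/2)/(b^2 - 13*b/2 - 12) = (-4*b^3 + 13*b^2 - 11*b + 2)/(2*(-2*b^2 + 13*b + 24))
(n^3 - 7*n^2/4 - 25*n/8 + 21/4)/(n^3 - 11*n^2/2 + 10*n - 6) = (n + 7/4)/(n - 2)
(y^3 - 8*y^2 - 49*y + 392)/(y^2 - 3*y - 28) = (y^2 - y - 56)/(y + 4)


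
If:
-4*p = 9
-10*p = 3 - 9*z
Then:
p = -9/4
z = -13/6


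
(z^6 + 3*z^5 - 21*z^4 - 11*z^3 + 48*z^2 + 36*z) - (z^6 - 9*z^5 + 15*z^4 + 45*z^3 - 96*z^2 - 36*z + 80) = 12*z^5 - 36*z^4 - 56*z^3 + 144*z^2 + 72*z - 80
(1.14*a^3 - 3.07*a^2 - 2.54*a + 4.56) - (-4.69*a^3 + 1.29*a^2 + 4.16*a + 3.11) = 5.83*a^3 - 4.36*a^2 - 6.7*a + 1.45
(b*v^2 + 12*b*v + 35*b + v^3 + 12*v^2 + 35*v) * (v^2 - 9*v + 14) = b*v^4 + 3*b*v^3 - 59*b*v^2 - 147*b*v + 490*b + v^5 + 3*v^4 - 59*v^3 - 147*v^2 + 490*v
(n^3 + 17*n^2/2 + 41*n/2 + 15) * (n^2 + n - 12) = n^5 + 19*n^4/2 + 17*n^3 - 133*n^2/2 - 231*n - 180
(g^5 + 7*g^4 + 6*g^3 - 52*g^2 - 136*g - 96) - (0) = g^5 + 7*g^4 + 6*g^3 - 52*g^2 - 136*g - 96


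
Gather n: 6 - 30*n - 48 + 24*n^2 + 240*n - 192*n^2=-168*n^2 + 210*n - 42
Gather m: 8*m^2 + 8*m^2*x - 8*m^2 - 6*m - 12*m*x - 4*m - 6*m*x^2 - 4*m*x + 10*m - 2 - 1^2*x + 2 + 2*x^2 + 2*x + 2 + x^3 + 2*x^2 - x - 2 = 8*m^2*x + m*(-6*x^2 - 16*x) + x^3 + 4*x^2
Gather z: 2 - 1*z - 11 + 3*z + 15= 2*z + 6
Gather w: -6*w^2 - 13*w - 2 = -6*w^2 - 13*w - 2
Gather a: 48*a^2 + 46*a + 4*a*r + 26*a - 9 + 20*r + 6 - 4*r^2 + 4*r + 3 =48*a^2 + a*(4*r + 72) - 4*r^2 + 24*r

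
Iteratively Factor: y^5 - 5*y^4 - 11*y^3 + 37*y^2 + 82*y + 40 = (y - 4)*(y^4 - y^3 - 15*y^2 - 23*y - 10) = (y - 4)*(y + 1)*(y^3 - 2*y^2 - 13*y - 10) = (y - 5)*(y - 4)*(y + 1)*(y^2 + 3*y + 2) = (y - 5)*(y - 4)*(y + 1)*(y + 2)*(y + 1)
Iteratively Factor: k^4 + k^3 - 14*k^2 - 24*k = (k)*(k^3 + k^2 - 14*k - 24) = k*(k + 3)*(k^2 - 2*k - 8) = k*(k + 2)*(k + 3)*(k - 4)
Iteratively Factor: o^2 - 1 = (o - 1)*(o + 1)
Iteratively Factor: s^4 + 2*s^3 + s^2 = (s + 1)*(s^3 + s^2) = s*(s + 1)*(s^2 + s) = s^2*(s + 1)*(s + 1)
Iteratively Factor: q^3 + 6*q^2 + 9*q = (q)*(q^2 + 6*q + 9) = q*(q + 3)*(q + 3)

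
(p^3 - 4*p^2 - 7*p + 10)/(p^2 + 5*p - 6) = (p^2 - 3*p - 10)/(p + 6)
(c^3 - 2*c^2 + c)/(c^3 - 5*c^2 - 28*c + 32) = c*(c - 1)/(c^2 - 4*c - 32)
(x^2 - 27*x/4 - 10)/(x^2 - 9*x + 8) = (x + 5/4)/(x - 1)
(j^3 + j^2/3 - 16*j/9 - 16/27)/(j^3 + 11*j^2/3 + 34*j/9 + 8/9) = (j - 4/3)/(j + 2)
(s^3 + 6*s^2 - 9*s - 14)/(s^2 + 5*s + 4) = (s^2 + 5*s - 14)/(s + 4)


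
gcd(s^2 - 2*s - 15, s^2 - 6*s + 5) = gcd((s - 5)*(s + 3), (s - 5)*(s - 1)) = s - 5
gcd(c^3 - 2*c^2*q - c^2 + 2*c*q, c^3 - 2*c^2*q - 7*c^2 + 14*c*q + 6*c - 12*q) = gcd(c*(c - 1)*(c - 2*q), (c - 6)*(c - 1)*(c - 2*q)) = -c^2 + 2*c*q + c - 2*q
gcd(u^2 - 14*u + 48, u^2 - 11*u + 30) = u - 6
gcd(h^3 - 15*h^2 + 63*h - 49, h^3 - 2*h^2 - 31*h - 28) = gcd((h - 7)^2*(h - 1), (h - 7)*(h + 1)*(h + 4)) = h - 7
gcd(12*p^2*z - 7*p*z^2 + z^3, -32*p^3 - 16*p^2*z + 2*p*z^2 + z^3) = -4*p + z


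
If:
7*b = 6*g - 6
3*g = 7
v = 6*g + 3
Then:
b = 8/7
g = 7/3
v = 17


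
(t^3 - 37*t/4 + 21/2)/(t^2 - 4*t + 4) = (t^2 + 2*t - 21/4)/(t - 2)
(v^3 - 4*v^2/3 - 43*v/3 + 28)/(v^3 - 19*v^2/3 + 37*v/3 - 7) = (v + 4)/(v - 1)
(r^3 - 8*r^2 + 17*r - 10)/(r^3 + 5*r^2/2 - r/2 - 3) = 2*(r^2 - 7*r + 10)/(2*r^2 + 7*r + 6)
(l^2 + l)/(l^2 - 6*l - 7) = l/(l - 7)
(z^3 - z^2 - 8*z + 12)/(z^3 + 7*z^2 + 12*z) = (z^2 - 4*z + 4)/(z*(z + 4))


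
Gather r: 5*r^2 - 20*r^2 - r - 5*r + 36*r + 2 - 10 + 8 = -15*r^2 + 30*r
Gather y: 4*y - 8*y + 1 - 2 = -4*y - 1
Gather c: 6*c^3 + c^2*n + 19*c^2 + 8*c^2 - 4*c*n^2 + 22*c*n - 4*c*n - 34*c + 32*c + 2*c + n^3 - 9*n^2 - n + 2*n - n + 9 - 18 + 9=6*c^3 + c^2*(n + 27) + c*(-4*n^2 + 18*n) + n^3 - 9*n^2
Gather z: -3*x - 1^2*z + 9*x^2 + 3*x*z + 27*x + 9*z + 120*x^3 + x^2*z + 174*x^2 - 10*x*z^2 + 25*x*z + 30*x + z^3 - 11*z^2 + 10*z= 120*x^3 + 183*x^2 + 54*x + z^3 + z^2*(-10*x - 11) + z*(x^2 + 28*x + 18)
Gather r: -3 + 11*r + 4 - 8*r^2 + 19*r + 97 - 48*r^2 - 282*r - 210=-56*r^2 - 252*r - 112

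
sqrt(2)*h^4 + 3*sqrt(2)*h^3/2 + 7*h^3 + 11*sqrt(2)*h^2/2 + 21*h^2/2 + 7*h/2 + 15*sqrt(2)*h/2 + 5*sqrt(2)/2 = (h + 1/2)*(h + sqrt(2))*(h + 5*sqrt(2)/2)*(sqrt(2)*h + sqrt(2))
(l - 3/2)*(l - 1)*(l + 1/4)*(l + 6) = l^4 + 15*l^3/4 - 101*l^2/8 + 45*l/8 + 9/4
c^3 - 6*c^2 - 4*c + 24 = (c - 6)*(c - 2)*(c + 2)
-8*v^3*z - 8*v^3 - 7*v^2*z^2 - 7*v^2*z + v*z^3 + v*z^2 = (-8*v + z)*(v + z)*(v*z + v)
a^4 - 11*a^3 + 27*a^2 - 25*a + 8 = (a - 8)*(a - 1)^3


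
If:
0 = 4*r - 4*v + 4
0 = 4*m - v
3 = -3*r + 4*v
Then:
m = 0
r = -1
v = 0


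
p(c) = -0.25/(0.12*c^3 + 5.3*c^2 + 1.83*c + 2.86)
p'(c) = -0.25*(-0.36*c^2 - 10.6*c - 1.83)/(0.12*c^3 + 5.3*c^2 + 1.83*c + 2.86)^2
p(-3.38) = -0.00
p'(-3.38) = -0.00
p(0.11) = -0.08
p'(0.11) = 0.08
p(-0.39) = -0.08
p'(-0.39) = -0.06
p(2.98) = -0.00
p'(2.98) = 0.00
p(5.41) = -0.00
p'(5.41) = 0.00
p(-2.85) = -0.01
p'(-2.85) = -0.00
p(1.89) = -0.01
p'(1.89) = 0.01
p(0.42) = -0.05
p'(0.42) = 0.08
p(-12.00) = -0.00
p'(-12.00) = -0.00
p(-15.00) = -0.00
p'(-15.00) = -0.00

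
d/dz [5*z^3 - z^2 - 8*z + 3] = 15*z^2 - 2*z - 8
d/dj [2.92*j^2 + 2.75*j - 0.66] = 5.84*j + 2.75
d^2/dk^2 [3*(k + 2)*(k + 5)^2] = 18*k + 72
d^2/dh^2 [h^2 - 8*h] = 2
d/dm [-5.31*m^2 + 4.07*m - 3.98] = 4.07 - 10.62*m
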